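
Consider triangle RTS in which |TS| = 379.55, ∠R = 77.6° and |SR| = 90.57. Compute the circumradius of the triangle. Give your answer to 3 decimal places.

194.308

Law of sines: sin T = |SR|·sin R/|TS| ≈ 0.23306.
Since |TS| ≥ |SR|, only the acute value applies: ∠T ≈ 13.48°.
Then ∠S = 180° − ∠R − ∠T ≈ 88.92°.
Law of sines gives |RT| = |TS|·sin S/sin R ≈ 388.55.
Circumradius = |TS|/(2 sin R) ≈ 194.31.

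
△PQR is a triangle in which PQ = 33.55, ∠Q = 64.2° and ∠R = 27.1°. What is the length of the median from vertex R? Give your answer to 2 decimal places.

The third angle is ∠P = 180° − ∠Q − ∠R = 88.70°.
Law of sines: QR = PQ·sin P/sin R ≈ 73.629.
Law of sines: RP = PQ·sin Q/sin R ≈ 66.307.
Median from R: ½√(2·QR² + 2·RP² − PQ²) ≈ 68.026.

68.03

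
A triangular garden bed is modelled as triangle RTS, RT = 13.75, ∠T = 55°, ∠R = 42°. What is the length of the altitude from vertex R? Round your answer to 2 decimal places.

The third angle is ∠S = 180° − ∠R − ∠T = 83.00°.
Law of sines: TS = RT·sin R/sin S ≈ 9.2696.
Law of sines: SR = RT·sin T/sin S ≈ 11.348.
Area = ½·RT·TS·sin T ≈ 52.204.
The altitude from R has length 2·area/TS ≈ 11.263.

11.26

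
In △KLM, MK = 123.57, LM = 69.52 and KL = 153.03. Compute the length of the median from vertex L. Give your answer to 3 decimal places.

101.529

Median from L: ½√(2·KL² + 2·LM² − MK²) ≈ 101.53.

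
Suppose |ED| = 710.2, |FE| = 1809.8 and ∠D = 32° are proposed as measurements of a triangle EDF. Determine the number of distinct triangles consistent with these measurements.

1

|ED|·sin D = 710.2·sin(32°) ≈ 376.3.
Since |FE| ≥ |ED|, exactly one triangle exists.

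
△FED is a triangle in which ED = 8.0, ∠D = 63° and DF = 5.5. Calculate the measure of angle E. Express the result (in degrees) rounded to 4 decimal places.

∠E ≈ 41.6855°

By the law of cosines, FE² = ED² + DF² − 2·ED·DF·cos D = 54.299, so FE ≈ 7.3688.
Law of cosines again: cos E = (FE² + ED² − DF²)/(2·FE·ED) ≈ 0.74681, so ∠E ≈ 41.69°.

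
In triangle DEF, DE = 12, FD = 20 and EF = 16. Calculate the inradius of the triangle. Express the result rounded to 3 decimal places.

4.000

Semiperimeter s = (16 + 20 + 12)/2 = 24.
Heron's formula: area = √(24·8·4·12) ≈ 96.
Inradius = area/s = 96/24 ≈ 4.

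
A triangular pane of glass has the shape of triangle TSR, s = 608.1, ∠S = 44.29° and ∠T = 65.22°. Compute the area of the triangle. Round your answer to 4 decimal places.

area ≈ 226596.4413

The third angle is ∠R = 180° − ∠T − ∠S = 70.49°.
Law of sines: t = s·sin T/sin S ≈ 790.66.
Law of sines: r = s·sin R/sin S ≈ 820.84.
Area = ½·s·t·sin R ≈ 2.266e+05.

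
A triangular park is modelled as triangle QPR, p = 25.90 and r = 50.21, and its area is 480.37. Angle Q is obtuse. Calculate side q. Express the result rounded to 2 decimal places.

From area = ½·p·r·sin Q, we get sin Q = 2·area/(p·r) ≈ 0.73878.
Taking the obtuse solution, ∠Q ≈ 132.37°.
Law of cosines then gives q ≈ 70.319.

70.32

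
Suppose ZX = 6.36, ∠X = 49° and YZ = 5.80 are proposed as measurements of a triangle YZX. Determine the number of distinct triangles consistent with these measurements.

ZX·sin X = 6.36·sin(49°) ≈ 4.8.
Since ZX sin X < YZ < ZX (4.8 < 5.80 < 6.36), two triangles exist.

2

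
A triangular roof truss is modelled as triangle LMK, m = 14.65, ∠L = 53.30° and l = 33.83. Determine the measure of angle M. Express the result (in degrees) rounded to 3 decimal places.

Law of sines: sin M = m·sin L/l ≈ 0.34721.
Since l ≥ m, only the acute value applies: ∠M ≈ 20.32°.
Then ∠K = 180° − ∠L − ∠M ≈ 106.38°.

20.317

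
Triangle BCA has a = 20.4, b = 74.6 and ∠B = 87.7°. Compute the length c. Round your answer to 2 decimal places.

Law of sines: sin A = a·sin B/b ≈ 0.27324.
Since b ≥ a, only the acute value applies: ∠A ≈ 15.86°.
Then ∠C = 180° − ∠B − ∠A ≈ 76.44°.
Law of sines gives c = b·sin C/sin B ≈ 72.58.

72.58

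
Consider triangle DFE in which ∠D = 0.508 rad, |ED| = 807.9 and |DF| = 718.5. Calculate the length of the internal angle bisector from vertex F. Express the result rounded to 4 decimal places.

t_F ≈ 365.1085

By the law of cosines, |FE|² = |ED|² + |DF|² − 2·|ED|·|DF|·cos D = 1.546e+05, so |FE| ≈ 393.19.
Law of cosines again: cos F = (|DF|² + |FE|² − |ED|²)/(2·|DF|·|FE|) ≈ 0.03210, so ∠F ≈ 1.539 rad.
The bisector from F has length 2·|DF|·|FE|·cos(∠F/2)/(|DF|+|FE|) ≈ 365.11.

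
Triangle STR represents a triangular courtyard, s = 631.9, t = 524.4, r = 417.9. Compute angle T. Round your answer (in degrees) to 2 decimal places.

By the law of cosines, cos T = (r² + s² − t²) / (2·r·s) ≈ 0.56603, so ∠T ≈ 55.53°.

55.53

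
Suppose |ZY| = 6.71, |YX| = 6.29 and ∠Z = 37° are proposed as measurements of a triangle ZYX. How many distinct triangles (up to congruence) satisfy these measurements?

2

|ZY|·sin Z = 6.71·sin(37°) ≈ 4.038.
Since |ZY| sin Z < |YX| < |ZY| (4.038 < 6.29 < 6.71), two triangles exist.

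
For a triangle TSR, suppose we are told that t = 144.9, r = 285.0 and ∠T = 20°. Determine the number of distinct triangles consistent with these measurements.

r·sin T = 285.0·sin(20°) ≈ 97.48.
Since r sin T < t < r (97.48 < 144.9 < 285.0), two triangles exist.

2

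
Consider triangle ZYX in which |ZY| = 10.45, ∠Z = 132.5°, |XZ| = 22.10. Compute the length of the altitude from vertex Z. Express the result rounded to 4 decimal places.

h_Z ≈ 5.6455

By the law of cosines, |YX|² = |XZ|² + |ZY|² − 2·|XZ|·|ZY|·cos Z = 909.66, so |YX| ≈ 30.161.
Area = ½·|XZ|·|ZY|·sin Z ≈ 85.135.
The altitude from Z has length 2·area/|YX| ≈ 5.6455.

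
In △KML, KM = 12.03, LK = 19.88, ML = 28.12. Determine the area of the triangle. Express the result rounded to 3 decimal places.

101.822

Semiperimeter s = (28.12 + 19.88 + 12.03)/2 = 30.015.
Heron's formula: area = √(30.015·1.895·10.135·17.985) ≈ 101.82.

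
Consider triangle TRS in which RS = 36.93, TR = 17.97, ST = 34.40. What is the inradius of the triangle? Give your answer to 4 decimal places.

6.8763

Semiperimeter s = (36.93 + 34.4 + 17.97)/2 = 44.65.
Heron's formula: area = √(44.65·7.72·10.25·26.68) ≈ 307.03.
Inradius = area/s = 307.03/44.65 ≈ 6.8763.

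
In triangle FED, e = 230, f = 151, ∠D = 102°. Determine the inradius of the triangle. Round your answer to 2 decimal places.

By the law of cosines, d² = f² + e² − 2·f·e·cos D = 90143, so d ≈ 300.24.
Area = ½·f·e·sin D ≈ 16986.
Semiperimeter s = (151+230+300.24)/2 = 340.62.
Inradius = area/s = 16986/340.62 ≈ 49.867.

r ≈ 49.87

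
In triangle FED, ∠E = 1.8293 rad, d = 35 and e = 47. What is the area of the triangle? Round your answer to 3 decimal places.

Law of sines: sin D = d·sin E/e ≈ 0.71994.
Since e ≥ d, only the acute value applies: ∠D ≈ 0.8037 rad.
Then ∠F = π − ∠E − ∠D ≈ 0.5086 rad.
Law of sines gives f = e·sin F/sin E ≈ 23.673.
Area = ½·e·d·sin F ≈ 400.51.

area ≈ 400.506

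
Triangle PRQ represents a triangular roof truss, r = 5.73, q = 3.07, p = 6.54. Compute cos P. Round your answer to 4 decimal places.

-0.0146

By the law of cosines, cos P = (r² + q² − p²) / (2·r·q) ≈ -0.01460, so ∠P ≈ 90.84°.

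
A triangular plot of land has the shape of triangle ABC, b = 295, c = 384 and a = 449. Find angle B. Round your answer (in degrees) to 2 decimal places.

40.55

By the law of cosines, cos B = (c² + a² − b²) / (2·c·a) ≈ 0.75988, so ∠B ≈ 40.55°.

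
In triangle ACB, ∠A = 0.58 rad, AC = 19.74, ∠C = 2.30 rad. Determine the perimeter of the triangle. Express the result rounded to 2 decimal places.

The third angle is ∠B = π − ∠A − ∠C = 0.262 rad.
Law of sines: CB = AC·sin A/sin B ≈ 41.83.
Law of sines: BA = AC·sin C/sin B ≈ 56.918.
Semiperimeter s = (41.83+56.918+19.74)/2 = 59.244.
Perimeter = 41.83 + 56.918 + 19.74 = 118.49.

perimeter ≈ 118.49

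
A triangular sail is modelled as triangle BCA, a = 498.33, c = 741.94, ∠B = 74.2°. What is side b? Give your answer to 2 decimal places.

772.96

By the law of cosines, b² = c² + a² − 2·c·a·cos B = 5.9747e+05, so b ≈ 772.96.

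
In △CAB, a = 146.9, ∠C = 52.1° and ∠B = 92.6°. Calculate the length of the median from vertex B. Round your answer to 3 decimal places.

The third angle is ∠A = 180° − ∠B − ∠C = 35.30°.
Law of sines: c = a·sin C/sin A ≈ 200.6.
Law of sines: b = a·sin B/sin A ≈ 253.95.
Median from B: ½√(2·c² + 2·a² − b²) ≈ 121.6.

m_B ≈ 121.599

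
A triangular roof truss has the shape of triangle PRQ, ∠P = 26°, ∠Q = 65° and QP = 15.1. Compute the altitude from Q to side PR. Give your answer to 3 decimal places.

6.619

The third angle is ∠R = 180° − ∠Q − ∠P = 89.00°.
Law of sines: RQ = QP·sin P/sin R ≈ 6.6204.
Law of sines: PR = QP·sin Q/sin R ≈ 13.687.
Area = ½·QP·RQ·sin Q ≈ 45.301.
The altitude from Q has length 2·area/PR ≈ 6.6194.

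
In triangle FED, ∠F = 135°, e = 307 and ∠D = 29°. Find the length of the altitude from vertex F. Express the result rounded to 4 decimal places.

The third angle is ∠E = 180° − ∠D − ∠F = 16.00°.
Law of sines: f = e·sin F/sin E ≈ 787.56.
Law of sines: d = e·sin D/sin E ≈ 539.97.
Area = ½·e·f·sin D ≈ 58609.
The altitude from F has length 2·area/f ≈ 148.84.

h_F ≈ 148.8366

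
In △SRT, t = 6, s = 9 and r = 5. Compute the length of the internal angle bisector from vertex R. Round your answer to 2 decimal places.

By the law of cosines, cos R = (t² + s² − r²) / (2·t·s) ≈ 0.85185, so ∠R ≈ 31.59°.
The bisector from R has length 2·t·s·cos(∠R/2)/(t+s) ≈ 6.9282.

t_R ≈ 6.93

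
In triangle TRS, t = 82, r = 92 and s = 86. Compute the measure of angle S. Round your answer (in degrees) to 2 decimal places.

∠S ≈ 58.91°

By the law of cosines, cos S = (t² + r² − s²) / (2·t·r) ≈ 0.51644, so ∠S ≈ 58.91°.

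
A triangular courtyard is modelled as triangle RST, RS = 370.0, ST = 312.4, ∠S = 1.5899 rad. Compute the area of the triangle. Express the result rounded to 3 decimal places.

area ≈ 57783.454

Area = ½·RS·ST·sin S ≈ 57783.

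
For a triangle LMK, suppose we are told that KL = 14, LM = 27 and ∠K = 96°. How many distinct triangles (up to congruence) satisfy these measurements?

KL·sin K = 14·sin(96°) ≈ 13.92.
Since ∠K is not acute, a triangle exists only if LM > KL; here LM > KL, so there is exactly one triangle.

1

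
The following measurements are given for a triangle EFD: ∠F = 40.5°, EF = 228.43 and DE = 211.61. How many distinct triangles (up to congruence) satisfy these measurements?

2

EF·sin F = 228.43·sin(40.5°) ≈ 148.4.
Since EF sin F < DE < EF (148.4 < 211.61 < 228.43), two triangles exist.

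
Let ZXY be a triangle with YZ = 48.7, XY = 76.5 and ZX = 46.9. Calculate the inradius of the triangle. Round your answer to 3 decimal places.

r ≈ 12.739

Semiperimeter s = (76.5 + 48.7 + 46.9)/2 = 86.05.
Heron's formula: area = √(86.05·9.55·37.35·39.15) ≈ 1096.2.
Inradius = area/s = 1096.2/86.05 ≈ 12.739.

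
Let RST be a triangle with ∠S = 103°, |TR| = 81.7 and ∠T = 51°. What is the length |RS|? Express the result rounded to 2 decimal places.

65.16

The third angle is ∠R = 180° − ∠S − ∠T = 26.00°.
Law of sines: |RS| = |TR|·sin T/sin S ≈ 65.163.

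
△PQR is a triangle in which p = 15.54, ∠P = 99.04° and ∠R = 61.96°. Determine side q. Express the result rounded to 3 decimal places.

5.123

The third angle is ∠Q = 180° − ∠R − ∠P = 19.00°.
Law of sines: q = p·sin Q/sin P ≈ 5.123.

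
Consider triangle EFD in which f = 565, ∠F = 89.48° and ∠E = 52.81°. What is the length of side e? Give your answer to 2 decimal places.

450.12

The third angle is ∠D = 180° − ∠E − ∠F = 37.71°.
Law of sines: e = f·sin E/sin F ≈ 450.12.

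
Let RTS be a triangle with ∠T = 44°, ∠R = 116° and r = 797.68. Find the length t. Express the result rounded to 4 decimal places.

The third angle is ∠S = 180° − ∠R − ∠T = 20.00°.
Law of sines: t = r·sin T/sin R ≈ 616.51.

616.5095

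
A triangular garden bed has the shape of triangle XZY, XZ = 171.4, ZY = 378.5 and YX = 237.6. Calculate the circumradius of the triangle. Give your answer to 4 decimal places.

By the law of cosines, cos X = (YX² + XZ² − ZY²) / (2·YX·XZ) ≈ -0.70511, so ∠X ≈ 134.84°.
Circumradius = ZY/(2 sin X) ≈ 266.89.

266.8876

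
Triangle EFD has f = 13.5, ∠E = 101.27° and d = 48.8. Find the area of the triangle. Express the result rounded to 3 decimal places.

Area = ½·f·d·sin E ≈ 323.05.

area ≈ 323.048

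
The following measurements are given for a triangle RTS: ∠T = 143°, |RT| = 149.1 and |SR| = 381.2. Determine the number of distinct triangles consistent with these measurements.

|RT|·sin T = 149.1·sin(143°) ≈ 89.73.
Since ∠T is not acute, a triangle exists only if |SR| > |RT|; here |SR| > |RT|, so there is exactly one triangle.

1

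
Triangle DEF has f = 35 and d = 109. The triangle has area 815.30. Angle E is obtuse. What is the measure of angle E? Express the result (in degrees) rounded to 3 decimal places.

From area = ½·f·d·sin E, we get sin E = 2·area/(f·d) ≈ 0.42742.
Taking the obtuse solution, ∠E ≈ 154.70°.

∠E ≈ 154.696°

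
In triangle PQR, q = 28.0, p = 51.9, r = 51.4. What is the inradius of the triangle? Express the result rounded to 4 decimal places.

10.6004

Semiperimeter s = (51.9 + 28 + 51.4)/2 = 65.65.
Heron's formula: area = √(65.65·13.75·37.65·14.25) ≈ 695.92.
Inradius = area/s = 695.92/65.65 ≈ 10.6.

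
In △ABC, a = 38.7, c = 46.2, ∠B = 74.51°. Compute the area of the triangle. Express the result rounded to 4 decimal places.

area ≈ 861.4984

Area = ½·c·a·sin B ≈ 861.5.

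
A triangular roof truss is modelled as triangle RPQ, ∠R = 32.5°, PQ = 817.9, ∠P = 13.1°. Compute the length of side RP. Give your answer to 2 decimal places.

1087.60

The third angle is ∠Q = 180° − ∠R − ∠P = 134.40°.
Law of sines: RP = PQ·sin Q/sin R ≈ 1087.6.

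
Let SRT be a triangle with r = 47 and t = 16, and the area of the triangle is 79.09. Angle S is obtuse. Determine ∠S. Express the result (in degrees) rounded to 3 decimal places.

167.857

From area = ½·r·t·sin S, we get sin S = 2·area/(r·t) ≈ 0.21035.
Taking the obtuse solution, ∠S ≈ 167.86°.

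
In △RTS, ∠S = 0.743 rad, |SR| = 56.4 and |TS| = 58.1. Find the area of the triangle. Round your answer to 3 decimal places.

1108.392

Area = ½·|TS|·|SR|·sin S ≈ 1108.4.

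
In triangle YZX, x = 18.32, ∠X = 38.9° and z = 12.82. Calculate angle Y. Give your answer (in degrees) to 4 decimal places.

Law of sines: sin Z = z·sin X/x ≈ 0.43944.
Since x ≥ z, only the acute value applies: ∠Z ≈ 26.07°.
Then ∠Y = 180° − ∠X − ∠Z ≈ 115.03°.

∠Y ≈ 115.0320°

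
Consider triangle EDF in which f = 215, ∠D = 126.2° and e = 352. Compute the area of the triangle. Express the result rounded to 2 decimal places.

area ≈ 30535.38

Area = ½·f·e·sin D ≈ 30535.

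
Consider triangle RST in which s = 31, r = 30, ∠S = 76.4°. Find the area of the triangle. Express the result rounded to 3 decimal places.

256.286

Law of sines: sin R = r·sin S/s ≈ 0.94061.
Since s ≥ r, only the acute value applies: ∠R ≈ 70.15°.
Then ∠T = 180° − ∠S − ∠R ≈ 33.45°.
Law of sines gives t = s·sin T/sin S ≈ 17.579.
Area = ½·s·r·sin T ≈ 256.29.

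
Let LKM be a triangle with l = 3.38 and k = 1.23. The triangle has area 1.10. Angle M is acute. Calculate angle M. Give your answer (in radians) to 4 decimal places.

0.5576

From area = ½·l·k·sin M, we get sin M = 2·area/(l·k) ≈ 0.52918.
Taking the acute solution, ∠M ≈ 0.558 rad.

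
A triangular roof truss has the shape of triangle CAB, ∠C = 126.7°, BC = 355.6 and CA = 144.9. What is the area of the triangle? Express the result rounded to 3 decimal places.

area ≈ 20656.322

Area = ½·BC·CA·sin C ≈ 20656.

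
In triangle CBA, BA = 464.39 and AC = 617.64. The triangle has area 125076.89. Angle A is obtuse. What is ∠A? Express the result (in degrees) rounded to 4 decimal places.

From area = ½·BA·AC·sin A, we get sin A = 2·area/(BA·AC) ≈ 0.87215.
Taking the obtuse solution, ∠A ≈ 119.29°.

119.2911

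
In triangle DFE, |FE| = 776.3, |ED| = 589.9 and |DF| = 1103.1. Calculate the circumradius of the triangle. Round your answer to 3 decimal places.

By the law of cosines, cos D = (|ED|² + |DF|² − |FE|²) / (2·|ED|·|DF|) ≈ 0.73931, so ∠D ≈ 42.33°.
Circumradius = |FE|/(2 sin D) ≈ 576.44.

R ≈ 576.436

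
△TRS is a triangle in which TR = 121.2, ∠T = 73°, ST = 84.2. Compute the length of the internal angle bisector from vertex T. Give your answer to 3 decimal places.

79.877

By the law of cosines, RS² = ST² + TR² − 2·ST·TR·cos T = 15812, so RS ≈ 125.74.
The bisector from T has length 2·ST·TR·cos(∠T/2)/(ST+TR) ≈ 79.877.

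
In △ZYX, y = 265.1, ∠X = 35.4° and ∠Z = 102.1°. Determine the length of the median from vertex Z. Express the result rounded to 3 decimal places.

The third angle is ∠Y = 180° − ∠X − ∠Z = 42.50°.
Law of sines: z = y·sin Z/sin Y ≈ 383.68.
Law of sines: x = y·sin X/sin Y ≈ 227.31.
Median from Z: ½√(2·y² + 2·x² − z²) ≈ 155.47.

155.470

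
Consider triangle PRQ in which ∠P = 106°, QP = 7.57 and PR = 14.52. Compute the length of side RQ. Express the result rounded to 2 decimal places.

By the law of cosines, RQ² = QP² + PR² − 2·QP·PR·cos P = 328.73, so RQ ≈ 18.131.

18.13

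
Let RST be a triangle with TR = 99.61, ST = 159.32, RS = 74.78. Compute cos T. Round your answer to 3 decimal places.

cos T ≈ 0.936

By the law of cosines, cos T = (ST² + TR² − RS²) / (2·ST·TR) ≈ 0.93614, so ∠T ≈ 20.59°.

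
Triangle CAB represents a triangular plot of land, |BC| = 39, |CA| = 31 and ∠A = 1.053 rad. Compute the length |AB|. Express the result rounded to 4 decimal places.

43.5475

Law of sines: sin B = |CA|·sin A/|BC| ≈ 0.69067.
Since |BC| ≥ |CA|, only the acute value applies: ∠B ≈ 0.762 rad.
Then ∠C = π − ∠A − ∠B ≈ 1.326 rad.
Law of sines gives |AB| = |BC|·sin C/sin A ≈ 43.547.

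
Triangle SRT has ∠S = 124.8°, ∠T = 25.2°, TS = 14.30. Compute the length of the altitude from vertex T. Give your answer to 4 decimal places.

11.7424

The third angle is ∠R = 180° − ∠T − ∠S = 30.00°.
Law of sines: RT = TS·sin S/sin R ≈ 23.485.
Law of sines: SR = TS·sin T/sin R ≈ 12.177.
Area = ½·TS·RT·sin T ≈ 71.495.
The altitude from T has length 2·area/SR ≈ 11.742.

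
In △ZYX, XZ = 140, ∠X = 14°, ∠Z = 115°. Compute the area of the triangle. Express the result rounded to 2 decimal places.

area ≈ 2764.87

The third angle is ∠Y = 180° − ∠X − ∠Z = 51.00°.
Law of sines: YX = XZ·sin Z/sin Y ≈ 163.27.
Law of sines: ZY = XZ·sin X/sin Y ≈ 43.581.
Area = ½·XZ·YX·sin X ≈ 2764.9.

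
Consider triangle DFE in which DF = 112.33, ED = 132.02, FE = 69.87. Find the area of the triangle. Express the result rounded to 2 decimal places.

Semiperimeter s = (69.87 + 132.02 + 112.33)/2 = 157.11.
Heron's formula: area = √(157.11·87.24·25.09·44.78) ≈ 3924.2.

3924.21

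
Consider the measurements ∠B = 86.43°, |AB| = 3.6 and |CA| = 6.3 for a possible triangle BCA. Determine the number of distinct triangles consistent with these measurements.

|AB|·sin B = 3.6·sin(86.43°) ≈ 3.593.
Since |CA| ≥ |AB|, exactly one triangle exists.

1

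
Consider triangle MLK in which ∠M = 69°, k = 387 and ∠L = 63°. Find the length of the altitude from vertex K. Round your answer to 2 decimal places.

The third angle is ∠K = 180° − ∠M − ∠L = 48.00°.
Law of sines: m = k·sin M/sin K ≈ 486.17.
Law of sines: l = k·sin L/sin K ≈ 464.
Area = ½·k·m·sin L ≈ 83821.
The altitude from K has length 2·area/k ≈ 433.18.

h_K ≈ 433.18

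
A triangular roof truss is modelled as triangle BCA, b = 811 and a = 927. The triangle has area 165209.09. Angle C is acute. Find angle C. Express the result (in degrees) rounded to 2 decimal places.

From area = ½·a·b·sin C, we get sin C = 2·area/(a·b) ≈ 0.43950.
Taking the acute solution, ∠C ≈ 26.07°.

∠C ≈ 26.07°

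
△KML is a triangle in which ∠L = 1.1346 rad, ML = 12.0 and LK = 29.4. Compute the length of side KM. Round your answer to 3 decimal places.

By the law of cosines, KM² = ML² + LK² − 2·ML·LK·cos L = 710.25, so KM ≈ 26.65.

26.650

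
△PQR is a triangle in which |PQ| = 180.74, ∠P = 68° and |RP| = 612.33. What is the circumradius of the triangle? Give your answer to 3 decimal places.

307.287

By the law of cosines, |QR|² = |RP|² + |PQ|² − 2·|RP|·|PQ|·cos P = 3.247e+05, so |QR| ≈ 569.82.
Area = ½·|RP|·|PQ|·sin P ≈ 51307.
Circumradius = |QR|/(2 sin P) ≈ 307.29.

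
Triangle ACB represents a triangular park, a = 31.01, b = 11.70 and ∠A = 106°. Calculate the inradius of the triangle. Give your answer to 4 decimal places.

Law of sines: sin B = b·sin A/a ≈ 0.36268.
Since a ≥ b, only the acute value applies: ∠B ≈ 21.26°.
Then ∠C = 180° − ∠A − ∠B ≈ 52.74°.
Law of sines gives c = a·sin C/sin A ≈ 25.674.
Area = ½·a·b·sin C ≈ 144.37.
Semiperimeter s = (31.01+25.674+11.7)/2 = 34.192.
Inradius = area/s = 144.37/34.192 ≈ 4.2224.

r ≈ 4.2224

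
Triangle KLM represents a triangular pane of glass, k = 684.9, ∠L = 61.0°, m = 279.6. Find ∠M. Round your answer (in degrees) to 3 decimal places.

By the law of cosines, l² = m² + k² − 2·m·k·cos L = 3.6158e+05, so l ≈ 601.32.
Law of cosines again: cos M = (k² + l² − m²)/(2·k·l) ≈ 0.91357, so ∠M ≈ 24.00°.

23.996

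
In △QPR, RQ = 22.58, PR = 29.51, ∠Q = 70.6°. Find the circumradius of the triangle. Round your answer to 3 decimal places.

15.643

Law of sines: sin P = RQ·sin Q/PR ≈ 0.72172.
Since PR ≥ RQ, only the acute value applies: ∠P ≈ 46.20°.
Then ∠R = 180° − ∠Q − ∠P ≈ 63.20°.
Law of sines gives QP = PR·sin R/sin Q ≈ 27.927.
Circumradius = PR/(2 sin Q) ≈ 15.643.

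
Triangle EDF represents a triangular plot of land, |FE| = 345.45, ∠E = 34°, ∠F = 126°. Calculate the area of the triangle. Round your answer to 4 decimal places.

The third angle is ∠D = 180° − ∠F − ∠E = 20.00°.
Law of sines: |DF| = |FE|·sin E/sin D ≈ 564.8.
Law of sines: |ED| = |FE|·sin F/sin D ≈ 817.13.
Area = ½·|FE|·|DF|·sin F ≈ 78924.

78923.8040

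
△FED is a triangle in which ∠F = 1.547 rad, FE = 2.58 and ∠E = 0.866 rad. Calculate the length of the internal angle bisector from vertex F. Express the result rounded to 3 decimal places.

The third angle is ∠D = π − ∠F − ∠E = 0.729 rad.
Law of sines: ED = FE·sin F/sin D ≈ 3.8738.
Law of sines: DF = FE·sin E/sin D ≈ 2.9517.
The bisector from F has length 2·DF·FE·cos(∠F/2)/(DF+FE) ≈ 1.9699.

t_F ≈ 1.970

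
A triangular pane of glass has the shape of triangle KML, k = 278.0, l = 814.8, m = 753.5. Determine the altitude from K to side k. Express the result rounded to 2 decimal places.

Semiperimeter s = (278 + 753.5 + 814.8)/2 = 923.15.
Heron's formula: area = √(923.15·645.15·169.65·108.35) ≈ 1.0463e+05.
The altitude from K has length 2·area/k ≈ 752.74.

h_K ≈ 752.74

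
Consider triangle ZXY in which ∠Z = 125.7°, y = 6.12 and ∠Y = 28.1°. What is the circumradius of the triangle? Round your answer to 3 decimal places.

The third angle is ∠X = 180° − ∠Y − ∠Z = 26.20°.
Law of sines: z = y·sin Z/sin Y ≈ 10.552.
Law of sines: x = y·sin X/sin Y ≈ 5.7366.
Circumradius = y/(2 sin Y) ≈ 6.4967.

R ≈ 6.497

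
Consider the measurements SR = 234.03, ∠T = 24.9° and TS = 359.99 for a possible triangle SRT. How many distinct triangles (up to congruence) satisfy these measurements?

2

TS·sin T = 359.99·sin(24.9°) ≈ 151.6.
Since TS sin T < SR < TS (151.6 < 234.03 < 359.99), two triangles exist.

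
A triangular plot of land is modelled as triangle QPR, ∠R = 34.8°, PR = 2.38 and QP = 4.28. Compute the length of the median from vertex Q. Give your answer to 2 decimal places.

Law of sines: sin Q = PR·sin R/QP ≈ 0.31736.
Since QP ≥ PR, only the acute value applies: ∠Q ≈ 18.50°.
Then ∠P = 180° − ∠R − ∠Q ≈ 126.70°.
Law of sines gives RQ = QP·sin P/sin R ≈ 6.0131.
Median from Q: ½√(2·RQ² + 2·QP² − PR²) ≈ 5.0815.

m_Q ≈ 5.08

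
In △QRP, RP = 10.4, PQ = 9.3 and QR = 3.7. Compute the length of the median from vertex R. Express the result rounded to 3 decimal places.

Median from R: ½√(2·QR² + 2·RP² − PQ²) ≈ 6.2692.

m_R ≈ 6.269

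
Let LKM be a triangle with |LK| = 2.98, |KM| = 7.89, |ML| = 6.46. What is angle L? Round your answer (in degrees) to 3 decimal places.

By the law of cosines, cos L = (|ML|² + |LK|² − |KM|²) / (2·|ML|·|LK|) ≈ -0.30233, so ∠L ≈ 107.60°.

∠L ≈ 107.597°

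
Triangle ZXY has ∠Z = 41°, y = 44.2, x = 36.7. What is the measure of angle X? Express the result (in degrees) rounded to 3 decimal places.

By the law of cosines, z² = x² + y² − 2·x·y·cos Z = 852.04, so z ≈ 29.19.
Law of cosines again: cos X = (y² + z² − x²)/(2·y·z) ≈ 0.56534, so ∠X ≈ 55.57°.

55.574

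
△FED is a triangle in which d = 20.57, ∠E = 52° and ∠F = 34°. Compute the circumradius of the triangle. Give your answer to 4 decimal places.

The third angle is ∠D = 180° − ∠F − ∠E = 94.00°.
Law of sines: f = d·sin F/sin D ≈ 11.531.
Law of sines: e = d·sin E/sin D ≈ 16.249.
Circumradius = d/(2 sin D) ≈ 10.31.

R ≈ 10.3101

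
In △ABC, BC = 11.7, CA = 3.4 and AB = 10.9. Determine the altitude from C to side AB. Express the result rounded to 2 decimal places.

h_C ≈ 3.39

Semiperimeter s = (11.7 + 3.4 + 10.9)/2 = 13.
Heron's formula: area = √(13·1.3·9.6·2.1) ≈ 18.458.
The altitude from C has length 2·area/AB ≈ 3.3868.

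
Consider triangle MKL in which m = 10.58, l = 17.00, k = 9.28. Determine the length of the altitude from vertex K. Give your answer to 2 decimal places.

Semiperimeter s = (10.58 + 9.28 + 17)/2 = 18.43.
Heron's formula: area = √(18.43·7.85·9.15·1.43) ≈ 43.509.
The altitude from K has length 2·area/k ≈ 9.3769.

h_K ≈ 9.38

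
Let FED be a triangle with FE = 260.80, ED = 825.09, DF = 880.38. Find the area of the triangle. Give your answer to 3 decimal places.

area ≈ 107390.971

Semiperimeter s = (825.09 + 880.38 + 260.8)/2 = 983.13.
Heron's formula: area = √(983.13·158.04·102.75·722.34) ≈ 1.0739e+05.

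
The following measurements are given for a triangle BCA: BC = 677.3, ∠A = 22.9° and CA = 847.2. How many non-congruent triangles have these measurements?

CA·sin A = 847.2·sin(22.9°) ≈ 329.7.
Since CA sin A < BC < CA (329.7 < 677.3 < 847.2), two triangles exist.

2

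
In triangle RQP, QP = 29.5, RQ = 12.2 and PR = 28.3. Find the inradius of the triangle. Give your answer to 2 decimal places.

r ≈ 4.90

Semiperimeter s = (29.5 + 28.3 + 12.2)/2 = 35.
Heron's formula: area = √(35·5.5·6.7·22.8) ≈ 171.48.
Inradius = area/s = 171.48/35 ≈ 4.8995.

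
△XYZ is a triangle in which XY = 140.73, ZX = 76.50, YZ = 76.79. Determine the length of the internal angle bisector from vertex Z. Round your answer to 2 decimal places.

By the law of cosines, cos Z = (YZ² + ZX² − XY²) / (2·YZ·ZX) ≈ -0.68568, so ∠Z ≈ 133.29°.
The bisector from Z has length 2·YZ·ZX·cos(∠Z/2)/(YZ+ZX) ≈ 30.385.

30.38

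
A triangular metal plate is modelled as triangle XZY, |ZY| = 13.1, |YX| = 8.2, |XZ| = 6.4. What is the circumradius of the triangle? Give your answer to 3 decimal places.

R ≈ 8.220

By the law of cosines, cos X = (|YX|² + |XZ|² − |ZY|²) / (2·|YX|·|XZ|) ≈ -0.60413, so ∠X ≈ 2.219 rad.
Circumradius = |ZY|/(2 sin X) ≈ 8.2195.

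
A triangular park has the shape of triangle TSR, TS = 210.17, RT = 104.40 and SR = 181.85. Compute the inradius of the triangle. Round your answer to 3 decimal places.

Semiperimeter s = (181.85 + 104.4 + 210.17)/2 = 248.21.
Heron's formula: area = √(248.21·66.36·143.81·38.04) ≈ 9492.4.
Inradius = area/s = 9492.4/248.21 ≈ 38.244.

r ≈ 38.244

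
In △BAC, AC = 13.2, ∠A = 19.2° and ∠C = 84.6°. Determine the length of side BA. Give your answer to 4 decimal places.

13.5320

The third angle is ∠B = 180° − ∠A − ∠C = 76.20°.
Law of sines: BA = AC·sin C/sin B ≈ 13.532.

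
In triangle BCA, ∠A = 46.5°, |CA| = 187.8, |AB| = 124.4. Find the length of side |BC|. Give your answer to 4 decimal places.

By the law of cosines, |BC|² = |CA|² + |AB|² − 2·|CA|·|AB|·cos A = 18581, so |BC| ≈ 136.31.

136.3124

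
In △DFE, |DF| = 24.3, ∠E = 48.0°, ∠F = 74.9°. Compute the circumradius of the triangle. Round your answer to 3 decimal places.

The third angle is ∠D = 180° − ∠F − ∠E = 57.10°.
Law of sines: |FE| = |DF|·sin D/sin E ≈ 27.455.
Law of sines: |ED| = |DF|·sin F/sin E ≈ 31.57.
Circumradius = |DF|/(2 sin E) ≈ 16.349.

16.349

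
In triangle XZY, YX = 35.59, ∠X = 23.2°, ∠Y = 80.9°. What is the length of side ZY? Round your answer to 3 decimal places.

14.456

The third angle is ∠Z = 180° − ∠Y − ∠X = 75.90°.
Law of sines: ZY = YX·sin X/sin Z ≈ 14.456.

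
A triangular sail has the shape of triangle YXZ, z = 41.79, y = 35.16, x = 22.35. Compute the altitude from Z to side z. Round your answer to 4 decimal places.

h_Z ≈ 18.8037

Semiperimeter s = (35.16 + 22.35 + 41.79)/2 = 49.65.
Heron's formula: area = √(49.65·14.49·27.3·7.86) ≈ 392.9.
The altitude from Z has length 2·area/z ≈ 18.804.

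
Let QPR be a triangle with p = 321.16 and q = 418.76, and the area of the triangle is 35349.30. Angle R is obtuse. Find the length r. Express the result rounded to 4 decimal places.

712.2625

From area = ½·q·p·sin R, we get sin R = 2·area/(q·p) ≈ 0.52568.
Taking the obtuse solution, ∠R ≈ 148.29°.
Law of cosines then gives r ≈ 712.26.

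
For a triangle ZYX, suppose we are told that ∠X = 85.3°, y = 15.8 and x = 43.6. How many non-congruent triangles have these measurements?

1

y·sin X = 15.8·sin(85.3°) ≈ 15.75.
Since x ≥ y, exactly one triangle exists.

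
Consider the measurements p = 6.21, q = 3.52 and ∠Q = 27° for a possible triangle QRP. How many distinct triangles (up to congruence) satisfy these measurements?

p·sin Q = 6.21·sin(27°) ≈ 2.819.
Since p sin Q < q < p (2.819 < 3.52 < 6.21), two triangles exist.

2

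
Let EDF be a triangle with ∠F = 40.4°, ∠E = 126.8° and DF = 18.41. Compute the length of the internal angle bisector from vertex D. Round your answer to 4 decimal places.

The third angle is ∠D = 180° − ∠F − ∠E = 12.80°.
Law of sines: FE = DF·sin D/sin E ≈ 5.0937.
Law of sines: ED = DF·sin F/sin E ≈ 14.901.
The bisector from D has length 2·ED·DF·cos(∠D/2)/(ED+DF) ≈ 16.368.

16.3682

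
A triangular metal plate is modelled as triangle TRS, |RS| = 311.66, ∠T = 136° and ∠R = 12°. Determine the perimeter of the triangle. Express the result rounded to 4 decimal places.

642.6895

The third angle is ∠S = 180° − ∠T − ∠R = 32.00°.
Law of sines: |ST| = |RS|·sin R/sin T ≈ 93.28.
Law of sines: |TR| = |RS|·sin S/sin T ≈ 237.75.
Semiperimeter s = (311.66+93.28+237.75)/2 = 321.34.
Perimeter = 311.66 + 93.28 + 237.75 = 642.69.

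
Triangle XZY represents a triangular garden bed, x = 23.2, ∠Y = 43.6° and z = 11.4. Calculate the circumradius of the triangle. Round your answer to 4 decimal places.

By the law of cosines, y² = x² + z² − 2·x·z·cos Y = 285.14, so y ≈ 16.886.
Area = ½·x·z·sin Y ≈ 91.195.
Circumradius = y/(2 sin Y) ≈ 12.243.

12.2431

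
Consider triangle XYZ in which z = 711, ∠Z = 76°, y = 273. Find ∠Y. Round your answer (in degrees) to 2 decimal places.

Law of sines: sin Y = y·sin Z/z ≈ 0.37256.
Since z ≥ y, only the acute value applies: ∠Y ≈ 21.87°.
Then ∠X = 180° − ∠Z − ∠Y ≈ 82.13°.

21.87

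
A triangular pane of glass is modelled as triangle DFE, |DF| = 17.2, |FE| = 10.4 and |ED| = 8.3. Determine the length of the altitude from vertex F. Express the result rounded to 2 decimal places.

Semiperimeter s = (10.4 + 8.3 + 17.2)/2 = 17.95.
Heron's formula: area = √(17.95·7.55·9.65·0.75) ≈ 31.318.
The altitude from F has length 2·area/|ED| ≈ 7.5466.

h_F ≈ 7.55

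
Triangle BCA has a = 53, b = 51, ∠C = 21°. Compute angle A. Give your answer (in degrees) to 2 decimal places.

85.42

By the law of cosines, c² = a² + b² − 2·a·b·cos C = 363.06, so c ≈ 19.054.
Law of cosines again: cos A = (b² + c² − a²)/(2·b·c) ≈ 0.07978, so ∠A ≈ 85.42°.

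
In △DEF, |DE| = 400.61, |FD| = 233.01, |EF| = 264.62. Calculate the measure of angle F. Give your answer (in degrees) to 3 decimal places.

∠F ≈ 107.056°

By the law of cosines, cos F = (|EF|² + |FD|² − |DE|²) / (2·|EF|·|FD|) ≈ -0.29331, so ∠F ≈ 107.06°.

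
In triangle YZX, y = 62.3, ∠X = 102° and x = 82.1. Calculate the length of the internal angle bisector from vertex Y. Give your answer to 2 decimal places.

t_Y ≈ 50.83

Law of sines: sin Y = y·sin X/x ≈ 0.74225.
Since x ≥ y, only the acute value applies: ∠Y ≈ 47.92°.
Then ∠Z = 180° − ∠X − ∠Y ≈ 30.08°.
Law of sines gives z = x·sin Z/sin X ≈ 42.064.
The bisector from Y has length 2·z·x·cos(∠Y/2)/(z+x) ≈ 50.833.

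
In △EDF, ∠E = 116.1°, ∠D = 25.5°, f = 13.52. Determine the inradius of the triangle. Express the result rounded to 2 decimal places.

The third angle is ∠F = 180° − ∠E − ∠D = 38.40°.
Law of sines: e = f·sin E/sin F ≈ 19.547.
Law of sines: d = f·sin D/sin F ≈ 9.3706.
Area = ½·f·e·sin D ≈ 56.886.
Semiperimeter s = (19.547+9.3706+13.52)/2 = 21.219.
Inradius = area/s = 56.886/21.219 ≈ 2.6809.

r ≈ 2.68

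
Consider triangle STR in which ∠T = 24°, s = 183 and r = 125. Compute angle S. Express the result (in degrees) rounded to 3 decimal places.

By the law of cosines, t² = r² + s² − 2·r·s·cos T = 7319.3, so t ≈ 85.553.
Law of cosines again: cos S = (t² + r² − s²)/(2·t·r) ≈ -0.49301, so ∠S ≈ 119.54°.

119.539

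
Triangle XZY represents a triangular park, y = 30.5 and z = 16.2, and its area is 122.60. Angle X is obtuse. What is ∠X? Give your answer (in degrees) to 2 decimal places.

∠X ≈ 150.25°

From area = ½·z·y·sin X, we get sin X = 2·area/(z·y) ≈ 0.49626.
Taking the obtuse solution, ∠X ≈ 150.25°.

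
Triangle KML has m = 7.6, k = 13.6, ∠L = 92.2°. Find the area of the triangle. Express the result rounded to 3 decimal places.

Area = ½·k·m·sin L ≈ 51.642.

51.642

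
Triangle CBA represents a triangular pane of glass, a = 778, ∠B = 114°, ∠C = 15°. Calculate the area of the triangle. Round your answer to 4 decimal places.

The third angle is ∠A = 180° − ∠C − ∠B = 51.00°.
Law of sines: c = a·sin C/sin A ≈ 259.1.
Law of sines: b = a·sin B/sin A ≈ 914.55.
Area = ½·a·c·sin B ≈ 92077.

92077.3893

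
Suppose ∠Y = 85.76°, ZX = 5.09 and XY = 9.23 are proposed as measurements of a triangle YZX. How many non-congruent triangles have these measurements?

XY·sin Y = 9.23·sin(85.76°) ≈ 9.205.
Since ZX = 5.09 < 9.205 = XY sin Y, no triangle exists.

0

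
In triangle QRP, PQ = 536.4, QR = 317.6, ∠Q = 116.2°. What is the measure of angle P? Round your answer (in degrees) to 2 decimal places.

∠P ≈ 22.84°

By the law of cosines, RP² = PQ² + QR² − 2·PQ·QR·cos Q = 5.3903e+05, so RP ≈ 734.18.
Law of cosines again: cos P = (RP² + PQ² − QR²)/(2·RP·PQ) ≈ 0.92160, so ∠P ≈ 22.84°.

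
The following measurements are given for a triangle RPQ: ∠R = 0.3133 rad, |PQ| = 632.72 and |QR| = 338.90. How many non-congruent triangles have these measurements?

1

|QR|·sin R = 338.90·sin(0.3133 rad) ≈ 104.4.
Since |PQ| ≥ |QR|, exactly one triangle exists.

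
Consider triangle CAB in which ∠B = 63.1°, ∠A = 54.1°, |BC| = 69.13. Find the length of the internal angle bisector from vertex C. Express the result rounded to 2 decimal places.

The third angle is ∠C = 180° − ∠A − ∠B = 62.80°.
Law of sines: |AB| = |BC|·sin C/sin A ≈ 75.904.
Law of sines: |CA| = |BC|·sin B/sin A ≈ 76.107.
The bisector from C has length 2·|BC|·|CA|·cos(∠C/2)/(|BC|+|CA|) ≈ 61.841.

61.84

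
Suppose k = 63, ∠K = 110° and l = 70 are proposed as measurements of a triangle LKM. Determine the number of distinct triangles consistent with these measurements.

l·sin K = 70·sin(110°) ≈ 65.78.
Since ∠K is not acute, a triangle exists only if k > l; here k ≤ l, so there is no triangle.

0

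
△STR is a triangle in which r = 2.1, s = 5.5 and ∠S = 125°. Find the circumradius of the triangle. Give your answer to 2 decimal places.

Law of sines: sin R = r·sin S/s ≈ 0.31277.
Since s ≥ r, only the acute value applies: ∠R ≈ 18.23°.
Then ∠T = 180° − ∠S − ∠R ≈ 36.77°.
Law of sines gives t = s·sin T/sin S ≈ 4.0196.
Circumradius = s/(2 sin S) ≈ 3.3571.

3.36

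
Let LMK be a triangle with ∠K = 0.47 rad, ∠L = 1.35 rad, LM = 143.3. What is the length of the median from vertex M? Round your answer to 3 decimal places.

The third angle is ∠M = π − ∠K − ∠L = 1.322 rad.
Law of sines: MK = LM·sin L/sin K ≈ 308.73.
Law of sines: KL = LM·sin M/sin K ≈ 306.64.
Median from M: ½√(2·LM² + 2·MK² − KL²) ≈ 185.52.

185.522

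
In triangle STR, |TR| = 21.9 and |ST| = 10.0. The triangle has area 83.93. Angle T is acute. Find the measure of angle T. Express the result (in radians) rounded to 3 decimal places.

∠T ≈ 0.873 rad

From area = ½·|ST|·|TR|·sin T, we get sin T = 2·area/(|ST|·|TR|) ≈ 0.76648.
Taking the acute solution, ∠T ≈ 0.873 rad.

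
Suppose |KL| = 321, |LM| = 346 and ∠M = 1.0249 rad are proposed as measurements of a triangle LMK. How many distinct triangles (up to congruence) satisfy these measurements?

2

|LM|·sin M = 346·sin(1.0249 rad) ≈ 295.7.
Since |LM| sin M < |KL| < |LM| (295.7 < 321 < 346), two triangles exist.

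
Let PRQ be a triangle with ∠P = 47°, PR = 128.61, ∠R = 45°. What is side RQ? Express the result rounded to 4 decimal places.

94.1167

The third angle is ∠Q = 180° − ∠P − ∠R = 88.00°.
Law of sines: RQ = PR·sin P/sin Q ≈ 94.117.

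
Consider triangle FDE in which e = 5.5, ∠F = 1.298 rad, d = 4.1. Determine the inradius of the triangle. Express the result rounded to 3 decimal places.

r ≈ 1.400

By the law of cosines, f² = d² + e² − 2·d·e·cos F = 34.909, so f ≈ 5.9084.
Area = ½·d·e·sin F ≈ 10.858.
Semiperimeter s = (5.9084+4.1+5.5)/2 = 7.7542.
Inradius = area/s = 10.858/7.7542 ≈ 1.4003.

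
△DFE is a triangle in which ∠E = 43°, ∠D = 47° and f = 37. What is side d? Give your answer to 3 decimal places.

The third angle is ∠F = 180° − ∠E − ∠D = 90.00°.
Law of sines: d = f·sin D/sin F ≈ 27.06.

27.060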